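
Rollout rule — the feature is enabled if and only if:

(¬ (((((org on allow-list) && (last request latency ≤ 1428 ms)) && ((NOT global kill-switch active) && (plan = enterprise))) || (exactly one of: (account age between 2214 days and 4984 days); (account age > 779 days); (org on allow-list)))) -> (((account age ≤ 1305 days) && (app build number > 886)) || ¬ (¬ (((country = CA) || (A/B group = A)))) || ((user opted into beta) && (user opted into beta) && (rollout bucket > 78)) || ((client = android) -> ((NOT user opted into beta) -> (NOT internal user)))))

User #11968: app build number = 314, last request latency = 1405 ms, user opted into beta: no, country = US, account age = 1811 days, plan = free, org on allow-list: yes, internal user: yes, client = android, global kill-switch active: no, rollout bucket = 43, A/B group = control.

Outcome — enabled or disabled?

Atomic conditions:
  org on allow-list: yes → true
  last request latency ≤ 1428 ms: 1405 ≤ 1428 is true
  NOT global kill-switch active: no → true
  plan = enterprise: free == enterprise is false
  account age between 2214 days and 4984 days: 1811 in [2214, 4984] is false
  account age > 779 days: 1811 > 779 is true
  account age ≤ 1305 days: 1811 ≤ 1305 is false
  app build number > 886: 314 > 886 is false
  country = CA: US == CA is false
  A/B group = A: control == A is false
  user opted into beta: no → false
  rollout bucket > 78: 43 > 78 is false
  client = android: android == android is true
  NOT user opted into beta: no → true
  NOT internal user: yes → false
Combine:
[1.1.1.1] true AND true = true
[1.1.1.2] true AND false = false
[1.1.1] true AND false = false
[1.1.2] exactly-one(false, true, true) = false
[1.1] false OR false = false
[1] NOT false = true
[2.1] false AND false = false
[2.2.1.1] false OR false = false
[2.2.1] NOT false = true
[2.2] NOT true = false
[2.3] false AND false AND false = false
[2.4.2] true → false = false
[2.4] true → false = false
[2] false OR false OR false OR false = false
[root] true → false = false
Overall: false → disabled

Disabled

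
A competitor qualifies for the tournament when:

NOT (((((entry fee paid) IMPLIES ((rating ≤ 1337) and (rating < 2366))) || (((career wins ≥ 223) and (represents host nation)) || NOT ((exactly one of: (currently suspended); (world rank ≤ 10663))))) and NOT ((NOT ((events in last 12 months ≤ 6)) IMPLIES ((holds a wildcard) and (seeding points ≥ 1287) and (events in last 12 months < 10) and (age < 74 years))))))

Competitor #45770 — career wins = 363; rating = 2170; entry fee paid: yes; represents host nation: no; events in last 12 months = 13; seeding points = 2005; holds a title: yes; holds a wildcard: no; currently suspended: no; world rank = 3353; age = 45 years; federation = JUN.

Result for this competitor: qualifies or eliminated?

Qualifies

Atomic conditions:
  entry fee paid: yes → true
  rating ≤ 1337: 2170 ≤ 1337 is false
  rating < 2366: 2170 < 2366 is true
  career wins ≥ 223: 363 ≥ 223 is true
  represents host nation: no → false
  currently suspended: no → false
  world rank ≤ 10663: 3353 ≤ 10663 is true
  events in last 12 months ≤ 6: 13 ≤ 6 is false
  holds a wildcard: no → false
  seeding points ≥ 1287: 2005 ≥ 1287 is true
  events in last 12 months < 10: 13 < 10 is false
  age < 74 years: 45 < 74 is true
Combine:
[1.1.1.2] false AND true = false
[1.1.1] true → false = false
[1.1.2.1] true AND false = false
[1.1.2.2.1] exactly-one(false, true) = true
[1.1.2.2] NOT true = false
[1.1.2] false OR false = false
[1.1] false OR false = false
[1.2.1.1] NOT false = true
[1.2.1.2] false AND true AND false AND true = false
[1.2.1] true → false = false
[1.2] NOT false = true
[1] false AND true = false
[root] NOT false = true
Overall: true → qualifies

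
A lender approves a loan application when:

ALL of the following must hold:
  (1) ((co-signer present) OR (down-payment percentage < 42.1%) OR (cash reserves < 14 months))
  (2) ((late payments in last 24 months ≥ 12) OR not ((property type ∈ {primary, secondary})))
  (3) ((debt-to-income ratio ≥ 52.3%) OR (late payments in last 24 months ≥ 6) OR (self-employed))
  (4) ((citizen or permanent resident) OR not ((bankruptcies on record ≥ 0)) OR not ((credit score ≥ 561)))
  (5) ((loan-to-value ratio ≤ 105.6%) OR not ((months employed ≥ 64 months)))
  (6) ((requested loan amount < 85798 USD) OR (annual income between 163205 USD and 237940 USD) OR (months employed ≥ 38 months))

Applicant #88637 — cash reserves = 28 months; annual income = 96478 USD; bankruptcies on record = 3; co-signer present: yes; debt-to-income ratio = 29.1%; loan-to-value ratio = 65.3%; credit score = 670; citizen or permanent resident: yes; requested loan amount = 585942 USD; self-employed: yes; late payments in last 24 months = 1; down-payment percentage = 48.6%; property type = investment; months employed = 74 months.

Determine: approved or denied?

Atomic conditions:
  co-signer present: yes → true
  down-payment percentage < 42.1%: 48.6 < 42.1 is false
  cash reserves < 14 months: 28 < 14 is false
  late payments in last 24 months ≥ 12: 1 ≥ 12 is false
  property type ∈ {primary, secondary}: investment is not in the set → false
  debt-to-income ratio ≥ 52.3%: 29.1 ≥ 52.3 is false
  late payments in last 24 months ≥ 6: 1 ≥ 6 is false
  self-employed: yes → true
  citizen or permanent resident: yes → true
  bankruptcies on record ≥ 0: 3 ≥ 0 is true
  credit score ≥ 561: 670 ≥ 561 is true
  loan-to-value ratio ≤ 105.6%: 65.3 ≤ 105.6 is true
  months employed ≥ 64 months: 74 ≥ 64 is true
  requested loan amount < 85798 USD: 585942 < 85798 is false
  annual income between 163205 USD and 237940 USD: 96478 in [163205, 237940] is false
  months employed ≥ 38 months: 74 ≥ 38 is true
Combine:
[1] true OR false OR false = true
[2.2] NOT false = true
[2] false OR true = true
[3] false OR false OR true = true
[4.2] NOT true = false
[4.3] NOT true = false
[4] true OR false OR false = true
[5.2] NOT true = false
[5] true OR false = true
[6] false OR false OR true = true
[root] true AND true AND true AND true AND true AND true = true
Overall: true → approved

Approved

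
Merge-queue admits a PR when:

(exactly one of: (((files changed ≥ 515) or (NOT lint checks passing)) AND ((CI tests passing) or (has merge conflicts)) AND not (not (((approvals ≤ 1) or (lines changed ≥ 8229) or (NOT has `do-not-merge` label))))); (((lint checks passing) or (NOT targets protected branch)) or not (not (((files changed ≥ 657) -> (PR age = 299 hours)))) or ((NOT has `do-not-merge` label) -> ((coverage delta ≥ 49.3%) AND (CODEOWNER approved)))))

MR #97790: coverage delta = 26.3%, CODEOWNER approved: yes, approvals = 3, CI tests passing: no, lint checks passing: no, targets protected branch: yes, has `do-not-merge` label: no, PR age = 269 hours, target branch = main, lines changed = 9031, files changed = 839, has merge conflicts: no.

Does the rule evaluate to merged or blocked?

Blocked

Atomic conditions:
  files changed ≥ 515: 839 ≥ 515 is true
  NOT lint checks passing: no → true
  CI tests passing: no → false
  has merge conflicts: no → false
  approvals ≤ 1: 3 ≤ 1 is false
  lines changed ≥ 8229: 9031 ≥ 8229 is true
  NOT has `do-not-merge` label: no → true
  lint checks passing: no → false
  NOT targets protected branch: yes → false
  files changed ≥ 657: 839 ≥ 657 is true
  PR age = 299 hours: 269 == 299 is false
  coverage delta ≥ 49.3%: 26.3 ≥ 49.3 is false
  CODEOWNER approved: yes → true
Combine:
[1.1] true OR true = true
[1.2] false OR false = false
[1.3.1.1] false OR true OR true = true
[1.3.1] NOT true = false
[1.3] NOT false = true
[1] true AND false AND true = false
[2.1] false OR false = false
[2.2.1.1] true → false = false
[2.2.1] NOT false = true
[2.2] NOT true = false
[2.3.2] false AND true = false
[2.3] true → false = false
[2] false OR false OR false = false
[root] exactly-one(false, false) = false
Overall: false → blocked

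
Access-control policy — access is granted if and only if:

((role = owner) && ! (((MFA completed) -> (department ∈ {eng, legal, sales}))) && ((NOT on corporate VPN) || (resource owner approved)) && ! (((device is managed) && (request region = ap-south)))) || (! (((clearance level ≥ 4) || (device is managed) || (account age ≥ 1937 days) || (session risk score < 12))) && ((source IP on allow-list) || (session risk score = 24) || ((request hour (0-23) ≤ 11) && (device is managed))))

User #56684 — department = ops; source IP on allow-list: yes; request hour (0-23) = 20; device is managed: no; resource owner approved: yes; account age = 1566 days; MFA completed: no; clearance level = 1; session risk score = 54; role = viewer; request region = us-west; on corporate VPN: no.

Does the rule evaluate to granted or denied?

Granted

Atomic conditions:
  role = owner: viewer == owner is false
  MFA completed: no → false
  department ∈ {eng, legal, sales}: ops is not in the set → false
  NOT on corporate VPN: no → true
  resource owner approved: yes → true
  device is managed: no → false
  request region = ap-south: us-west == ap-south is false
  clearance level ≥ 4: 1 ≥ 4 is false
  account age ≥ 1937 days: 1566 ≥ 1937 is false
  session risk score < 12: 54 < 12 is false
  source IP on allow-list: yes → true
  session risk score = 24: 54 == 24 is false
  request hour (0-23) ≤ 11: 20 ≤ 11 is false
Combine:
[1.2.1] false → false (antecedent false ⇒ implication holds) = true
[1.2] NOT true = false
[1.3] true OR true = true
[1.4.1] false AND false = false
[1.4] NOT false = true
[1] false AND false AND true AND true = false
[2.1.1] false OR false OR false OR false = false
[2.1] NOT false = true
[2.2.3] false AND false = false
[2.2] true OR false OR false = true
[2] true AND true = true
[root] false OR true = true
Overall: true → granted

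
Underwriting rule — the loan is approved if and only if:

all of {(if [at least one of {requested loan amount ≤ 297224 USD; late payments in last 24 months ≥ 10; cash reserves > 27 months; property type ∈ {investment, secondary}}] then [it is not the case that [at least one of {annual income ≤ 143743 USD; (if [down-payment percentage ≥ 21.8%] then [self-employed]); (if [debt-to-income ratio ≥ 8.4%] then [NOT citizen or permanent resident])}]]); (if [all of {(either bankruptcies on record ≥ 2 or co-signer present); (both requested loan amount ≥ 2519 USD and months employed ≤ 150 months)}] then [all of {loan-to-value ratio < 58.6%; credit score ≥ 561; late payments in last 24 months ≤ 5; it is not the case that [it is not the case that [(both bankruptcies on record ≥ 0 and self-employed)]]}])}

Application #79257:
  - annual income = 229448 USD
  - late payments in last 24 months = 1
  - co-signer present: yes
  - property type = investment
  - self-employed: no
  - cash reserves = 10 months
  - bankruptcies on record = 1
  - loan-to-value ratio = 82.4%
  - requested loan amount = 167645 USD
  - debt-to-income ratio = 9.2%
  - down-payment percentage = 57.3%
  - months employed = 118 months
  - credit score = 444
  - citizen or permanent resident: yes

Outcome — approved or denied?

Atomic conditions:
  requested loan amount ≤ 297224 USD: 167645 ≤ 297224 is true
  late payments in last 24 months ≥ 10: 1 ≥ 10 is false
  cash reserves > 27 months: 10 > 27 is false
  property type ∈ {investment, secondary}: investment is in the set → true
  annual income ≤ 143743 USD: 229448 ≤ 143743 is false
  down-payment percentage ≥ 21.8%: 57.3 ≥ 21.8 is true
  self-employed: no → false
  debt-to-income ratio ≥ 8.4%: 9.2 ≥ 8.4 is true
  NOT citizen or permanent resident: yes → false
  bankruptcies on record ≥ 2: 1 ≥ 2 is false
  co-signer present: yes → true
  requested loan amount ≥ 2519 USD: 167645 ≥ 2519 is true
  months employed ≤ 150 months: 118 ≤ 150 is true
  loan-to-value ratio < 58.6%: 82.4 < 58.6 is false
  credit score ≥ 561: 444 ≥ 561 is false
  late payments in last 24 months ≤ 5: 1 ≤ 5 is true
  bankruptcies on record ≥ 0: 1 ≥ 0 is true
Combine:
[1.1] true OR false OR false OR true = true
[1.2.1.2] true → false = false
[1.2.1.3] true → false = false
[1.2.1] false OR false OR false = false
[1.2] NOT false = true
[1] true → true = true
[2.1.1] false OR true = true
[2.1.2] true AND true = true
[2.1] true AND true = true
[2.2.4.1.1] true AND false = false
[2.2.4.1] NOT false = true
[2.2.4] NOT true = false
[2.2] false AND false AND true AND false = false
[2] true → false = false
[root] true AND false = false
Overall: false → denied

Denied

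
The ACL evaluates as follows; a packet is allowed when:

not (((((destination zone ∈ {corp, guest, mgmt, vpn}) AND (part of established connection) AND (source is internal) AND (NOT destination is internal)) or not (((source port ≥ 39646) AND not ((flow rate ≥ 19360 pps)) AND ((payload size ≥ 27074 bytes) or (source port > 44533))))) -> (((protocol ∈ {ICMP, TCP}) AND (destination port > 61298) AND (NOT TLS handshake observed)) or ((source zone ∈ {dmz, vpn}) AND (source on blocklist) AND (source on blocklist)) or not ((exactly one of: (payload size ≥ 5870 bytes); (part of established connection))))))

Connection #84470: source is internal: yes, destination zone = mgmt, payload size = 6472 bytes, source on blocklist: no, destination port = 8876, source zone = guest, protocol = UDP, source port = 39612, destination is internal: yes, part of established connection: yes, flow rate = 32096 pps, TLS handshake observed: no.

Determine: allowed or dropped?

Dropped

Atomic conditions:
  destination zone ∈ {corp, guest, mgmt, vpn}: mgmt is in the set → true
  part of established connection: yes → true
  source is internal: yes → true
  NOT destination is internal: yes → false
  source port ≥ 39646: 39612 ≥ 39646 is false
  flow rate ≥ 19360 pps: 32096 ≥ 19360 is true
  payload size ≥ 27074 bytes: 6472 ≥ 27074 is false
  source port > 44533: 39612 > 44533 is false
  protocol ∈ {ICMP, TCP}: UDP is not in the set → false
  destination port > 61298: 8876 > 61298 is false
  NOT TLS handshake observed: no → true
  source zone ∈ {dmz, vpn}: guest is not in the set → false
  source on blocklist: no → false
  payload size ≥ 5870 bytes: 6472 ≥ 5870 is true
Combine:
[1.1.1] true AND true AND true AND false = false
[1.1.2.1.2] NOT true = false
[1.1.2.1.3] false OR false = false
[1.1.2.1] false AND false AND false = false
[1.1.2] NOT false = true
[1.1] false OR true = true
[1.2.1] false AND false AND true = false
[1.2.2] false AND false AND false = false
[1.2.3.1] exactly-one(true, true) = false
[1.2.3] NOT false = true
[1.2] false OR false OR true = true
[1] true → true = true
[root] NOT true = false
Overall: false → dropped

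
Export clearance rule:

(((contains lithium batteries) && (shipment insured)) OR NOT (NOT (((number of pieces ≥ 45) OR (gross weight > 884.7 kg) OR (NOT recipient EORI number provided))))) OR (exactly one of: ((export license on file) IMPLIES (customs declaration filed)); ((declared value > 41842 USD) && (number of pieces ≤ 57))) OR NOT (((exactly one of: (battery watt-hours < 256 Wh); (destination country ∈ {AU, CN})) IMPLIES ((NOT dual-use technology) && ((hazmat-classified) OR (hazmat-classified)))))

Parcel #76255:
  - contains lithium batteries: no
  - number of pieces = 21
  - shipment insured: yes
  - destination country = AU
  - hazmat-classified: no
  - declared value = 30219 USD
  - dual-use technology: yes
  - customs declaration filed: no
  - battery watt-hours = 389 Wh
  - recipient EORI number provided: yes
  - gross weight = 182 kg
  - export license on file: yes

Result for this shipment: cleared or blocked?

Cleared

Atomic conditions:
  contains lithium batteries: no → false
  shipment insured: yes → true
  number of pieces ≥ 45: 21 ≥ 45 is false
  gross weight > 884.7 kg: 182 > 884.7 is false
  NOT recipient EORI number provided: yes → false
  export license on file: yes → true
  customs declaration filed: no → false
  declared value > 41842 USD: 30219 > 41842 is false
  number of pieces ≤ 57: 21 ≤ 57 is true
  battery watt-hours < 256 Wh: 389 < 256 is false
  destination country ∈ {AU, CN}: AU is in the set → true
  NOT dual-use technology: yes → false
  hazmat-classified: no → false
Combine:
[1.1] false AND true = false
[1.2.1.1] false OR false OR false = false
[1.2.1] NOT false = true
[1.2] NOT true = false
[1] false OR false = false
[2.1] true → false = false
[2.2] false AND true = false
[2] exactly-one(false, false) = false
[3.1.1] exactly-one(false, true) = true
[3.1.2.2] false OR false = false
[3.1.2] false AND false = false
[3.1] true → false = false
[3] NOT false = true
[root] false OR false OR true = true
Overall: true → cleared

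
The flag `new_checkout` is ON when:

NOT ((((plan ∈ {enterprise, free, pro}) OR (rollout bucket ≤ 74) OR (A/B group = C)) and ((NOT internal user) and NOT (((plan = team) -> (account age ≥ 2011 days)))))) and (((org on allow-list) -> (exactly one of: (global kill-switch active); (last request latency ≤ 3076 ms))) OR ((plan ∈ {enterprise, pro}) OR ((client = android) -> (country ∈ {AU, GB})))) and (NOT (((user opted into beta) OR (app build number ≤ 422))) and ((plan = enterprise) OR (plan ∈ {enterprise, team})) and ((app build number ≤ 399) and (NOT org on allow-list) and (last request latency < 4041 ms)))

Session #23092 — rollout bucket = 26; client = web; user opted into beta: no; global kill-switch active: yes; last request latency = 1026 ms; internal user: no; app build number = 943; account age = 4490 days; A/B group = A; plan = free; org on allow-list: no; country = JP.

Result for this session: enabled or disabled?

Disabled

Atomic conditions:
  plan ∈ {enterprise, free, pro}: free is in the set → true
  rollout bucket ≤ 74: 26 ≤ 74 is true
  A/B group = C: A == C is false
  NOT internal user: no → true
  plan = team: free == team is false
  account age ≥ 2011 days: 4490 ≥ 2011 is true
  org on allow-list: no → false
  global kill-switch active: yes → true
  last request latency ≤ 3076 ms: 1026 ≤ 3076 is true
  plan ∈ {enterprise, pro}: free is not in the set → false
  client = android: web == android is false
  country ∈ {AU, GB}: JP is not in the set → false
  user opted into beta: no → false
  app build number ≤ 422: 943 ≤ 422 is false
  plan = enterprise: free == enterprise is false
  plan ∈ {enterprise, team}: free is not in the set → false
  app build number ≤ 399: 943 ≤ 399 is false
  NOT org on allow-list: no → true
  last request latency < 4041 ms: 1026 < 4041 is true
Combine:
[1.1.1] true OR true OR false = true
[1.1.2.2.1] false → true (antecedent false ⇒ implication holds) = true
[1.1.2.2] NOT true = false
[1.1.2] true AND false = false
[1.1] true AND false = false
[1] NOT false = true
[2.1.2] exactly-one(true, true) = false
[2.1] false → false (antecedent false ⇒ implication holds) = true
[2.2.2] false → false (antecedent false ⇒ implication holds) = true
[2.2] false OR true = true
[2] true OR true = true
[3.1.1] false OR false = false
[3.1] NOT false = true
[3.2] false OR false = false
[3.3] false AND true AND true = false
[3] true AND false AND false = false
[root] true AND true AND false = false
Overall: false → disabled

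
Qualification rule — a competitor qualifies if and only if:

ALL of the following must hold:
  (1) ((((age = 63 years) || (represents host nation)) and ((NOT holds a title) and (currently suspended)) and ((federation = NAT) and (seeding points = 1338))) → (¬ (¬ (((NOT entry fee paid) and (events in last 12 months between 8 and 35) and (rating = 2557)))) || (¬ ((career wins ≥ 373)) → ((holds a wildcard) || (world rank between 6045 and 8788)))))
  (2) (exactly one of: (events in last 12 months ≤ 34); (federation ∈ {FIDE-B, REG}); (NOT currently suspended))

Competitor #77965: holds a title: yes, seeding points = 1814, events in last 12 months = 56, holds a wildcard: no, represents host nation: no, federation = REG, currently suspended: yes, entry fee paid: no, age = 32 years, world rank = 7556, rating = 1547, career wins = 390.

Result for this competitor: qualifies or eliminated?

Qualifies

Atomic conditions:
  age = 63 years: 32 == 63 is false
  represents host nation: no → false
  NOT holds a title: yes → false
  currently suspended: yes → true
  federation = NAT: REG == NAT is false
  seeding points = 1338: 1814 == 1338 is false
  NOT entry fee paid: no → true
  events in last 12 months between 8 and 35: 56 in [8, 35] is false
  rating = 2557: 1547 == 2557 is false
  career wins ≥ 373: 390 ≥ 373 is true
  holds a wildcard: no → false
  world rank between 6045 and 8788: 7556 in [6045, 8788] is true
  events in last 12 months ≤ 34: 56 ≤ 34 is false
  federation ∈ {FIDE-B, REG}: REG is in the set → true
  NOT currently suspended: yes → false
Combine:
[1.1.1] false OR false = false
[1.1.2] false AND true = false
[1.1.3] false AND false = false
[1.1] false AND false AND false = false
[1.2.1.1.1] true AND false AND false = false
[1.2.1.1] NOT false = true
[1.2.1] NOT true = false
[1.2.2.1] NOT true = false
[1.2.2.2] false OR true = true
[1.2.2] false → true (antecedent false ⇒ implication holds) = true
[1.2] false OR true = true
[1] false → true (antecedent false ⇒ implication holds) = true
[2] exactly-one(false, true, false) = true
[root] true AND true = true
Overall: true → qualifies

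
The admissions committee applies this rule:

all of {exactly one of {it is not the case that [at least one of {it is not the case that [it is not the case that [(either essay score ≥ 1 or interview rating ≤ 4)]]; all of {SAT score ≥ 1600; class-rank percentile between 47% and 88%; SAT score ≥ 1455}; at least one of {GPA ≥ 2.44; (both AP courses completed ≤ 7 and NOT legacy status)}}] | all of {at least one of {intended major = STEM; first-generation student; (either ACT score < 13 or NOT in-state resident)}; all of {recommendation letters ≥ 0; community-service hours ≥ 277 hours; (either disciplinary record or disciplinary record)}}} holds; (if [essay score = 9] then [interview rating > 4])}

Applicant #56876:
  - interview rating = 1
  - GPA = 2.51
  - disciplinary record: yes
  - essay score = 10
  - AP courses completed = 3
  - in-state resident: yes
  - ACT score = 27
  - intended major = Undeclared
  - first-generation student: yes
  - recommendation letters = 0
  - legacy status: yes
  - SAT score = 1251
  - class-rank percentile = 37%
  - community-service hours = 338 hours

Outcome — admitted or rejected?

Admitted

Atomic conditions:
  essay score ≥ 1: 10 ≥ 1 is true
  interview rating ≤ 4: 1 ≤ 4 is true
  SAT score ≥ 1600: 1251 ≥ 1600 is false
  class-rank percentile between 47% and 88%: 37 in [47, 88] is false
  SAT score ≥ 1455: 1251 ≥ 1455 is false
  GPA ≥ 2.44: 2.51 ≥ 2.44 is true
  AP courses completed ≤ 7: 3 ≤ 7 is true
  NOT legacy status: yes → false
  intended major = STEM: Undeclared == STEM is false
  first-generation student: yes → true
  ACT score < 13: 27 < 13 is false
  NOT in-state resident: yes → false
  recommendation letters ≥ 0: 0 ≥ 0 is true
  community-service hours ≥ 277 hours: 338 ≥ 277 is true
  disciplinary record: yes → true
  essay score = 9: 10 == 9 is false
  interview rating > 4: 1 > 4 is false
Combine:
[1.1.1.1.1.1] true OR true = true
[1.1.1.1.1] NOT true = false
[1.1.1.1] NOT false = true
[1.1.1.2] false AND false AND false = false
[1.1.1.3.2] true AND false = false
[1.1.1.3] true OR false = true
[1.1.1] true OR false OR true = true
[1.1] NOT true = false
[1.2.1.3] false OR false = false
[1.2.1] false OR true OR false = true
[1.2.2.3] true OR true = true
[1.2.2] true AND true AND true = true
[1.2] true AND true = true
[1] exactly-one(false, true) = true
[2] false → false (antecedent false ⇒ implication holds) = true
[root] true AND true = true
Overall: true → admitted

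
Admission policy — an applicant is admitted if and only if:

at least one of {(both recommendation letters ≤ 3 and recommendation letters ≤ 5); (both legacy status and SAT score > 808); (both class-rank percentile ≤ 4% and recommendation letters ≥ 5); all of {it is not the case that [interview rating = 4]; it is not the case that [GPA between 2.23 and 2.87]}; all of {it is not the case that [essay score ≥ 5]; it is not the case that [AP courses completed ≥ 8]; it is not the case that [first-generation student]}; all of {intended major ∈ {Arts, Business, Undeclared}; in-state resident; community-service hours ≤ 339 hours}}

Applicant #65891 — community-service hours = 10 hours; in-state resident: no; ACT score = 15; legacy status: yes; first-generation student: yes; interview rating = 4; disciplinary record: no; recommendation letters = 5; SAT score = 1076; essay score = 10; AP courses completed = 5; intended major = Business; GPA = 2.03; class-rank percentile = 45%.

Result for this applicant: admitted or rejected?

Atomic conditions:
  recommendation letters ≤ 3: 5 ≤ 3 is false
  recommendation letters ≤ 5: 5 ≤ 5 is true
  legacy status: yes → true
  SAT score > 808: 1076 > 808 is true
  class-rank percentile ≤ 4%: 45 ≤ 4 is false
  recommendation letters ≥ 5: 5 ≥ 5 is true
  interview rating = 4: 4 == 4 is true
  GPA between 2.23 and 2.87: 2.03 in [2.23, 2.87] is false
  essay score ≥ 5: 10 ≥ 5 is true
  AP courses completed ≥ 8: 5 ≥ 8 is false
  first-generation student: yes → true
  intended major ∈ {Arts, Business, Undeclared}: Business is in the set → true
  in-state resident: no → false
  community-service hours ≤ 339 hours: 10 ≤ 339 is true
Combine:
[1] false AND true = false
[2] true AND true = true
[3] false AND true = false
[4.1] NOT true = false
[4.2] NOT false = true
[4] false AND true = false
[5.1] NOT true = false
[5.2] NOT false = true
[5.3] NOT true = false
[5] false AND true AND false = false
[6] true AND false AND true = false
[root] false OR true OR false OR false OR false OR false = true
Overall: true → admitted

Admitted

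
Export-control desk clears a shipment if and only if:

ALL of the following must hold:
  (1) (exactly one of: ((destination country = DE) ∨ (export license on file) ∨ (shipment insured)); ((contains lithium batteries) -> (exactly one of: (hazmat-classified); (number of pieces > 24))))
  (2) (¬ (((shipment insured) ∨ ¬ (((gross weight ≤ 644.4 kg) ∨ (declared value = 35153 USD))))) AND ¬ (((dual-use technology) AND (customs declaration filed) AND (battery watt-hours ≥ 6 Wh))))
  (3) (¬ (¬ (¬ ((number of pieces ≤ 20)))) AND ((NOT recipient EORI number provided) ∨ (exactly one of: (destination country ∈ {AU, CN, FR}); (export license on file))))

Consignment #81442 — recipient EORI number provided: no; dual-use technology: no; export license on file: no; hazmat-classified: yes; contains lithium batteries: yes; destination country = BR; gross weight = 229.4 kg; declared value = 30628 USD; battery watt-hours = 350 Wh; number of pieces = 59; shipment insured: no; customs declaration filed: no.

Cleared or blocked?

Atomic conditions:
  destination country = DE: BR == DE is false
  export license on file: no → false
  shipment insured: no → false
  contains lithium batteries: yes → true
  hazmat-classified: yes → true
  number of pieces > 24: 59 > 24 is true
  gross weight ≤ 644.4 kg: 229.4 ≤ 644.4 is true
  declared value = 35153 USD: 30628 == 35153 is false
  dual-use technology: no → false
  customs declaration filed: no → false
  battery watt-hours ≥ 6 Wh: 350 ≥ 6 is true
  number of pieces ≤ 20: 59 ≤ 20 is false
  NOT recipient EORI number provided: no → true
  destination country ∈ {AU, CN, FR}: BR is not in the set → false
Combine:
[1.1] false OR false OR false = false
[1.2.2] exactly-one(true, true) = false
[1.2] true → false = false
[1] exactly-one(false, false) = false
[2.1.1.2.1] true OR false = true
[2.1.1.2] NOT true = false
[2.1.1] false OR false = false
[2.1] NOT false = true
[2.2.1] false AND false AND true = false
[2.2] NOT false = true
[2] true AND true = true
[3.1.1.1] NOT false = true
[3.1.1] NOT true = false
[3.1] NOT false = true
[3.2.2] exactly-one(false, false) = false
[3.2] true OR false = true
[3] true AND true = true
[root] false AND true AND true = false
Overall: false → blocked

Blocked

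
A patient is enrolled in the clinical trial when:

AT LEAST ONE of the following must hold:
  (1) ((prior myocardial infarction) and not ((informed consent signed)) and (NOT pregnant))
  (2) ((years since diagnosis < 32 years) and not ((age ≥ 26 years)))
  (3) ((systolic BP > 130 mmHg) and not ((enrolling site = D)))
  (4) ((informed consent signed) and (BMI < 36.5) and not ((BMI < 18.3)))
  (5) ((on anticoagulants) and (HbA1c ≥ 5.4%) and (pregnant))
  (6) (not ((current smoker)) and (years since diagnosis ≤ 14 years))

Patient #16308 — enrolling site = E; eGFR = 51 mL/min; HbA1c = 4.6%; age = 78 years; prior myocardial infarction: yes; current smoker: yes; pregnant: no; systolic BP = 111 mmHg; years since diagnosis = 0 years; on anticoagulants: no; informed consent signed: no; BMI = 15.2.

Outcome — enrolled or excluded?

Enrolled

Atomic conditions:
  prior myocardial infarction: yes → true
  informed consent signed: no → false
  NOT pregnant: no → true
  years since diagnosis < 32 years: 0 < 32 is true
  age ≥ 26 years: 78 ≥ 26 is true
  systolic BP > 130 mmHg: 111 > 130 is false
  enrolling site = D: E == D is false
  BMI < 36.5: 15.2 < 36.5 is true
  BMI < 18.3: 15.2 < 18.3 is true
  on anticoagulants: no → false
  HbA1c ≥ 5.4%: 4.6 ≥ 5.4 is false
  pregnant: no → false
  current smoker: yes → true
  years since diagnosis ≤ 14 years: 0 ≤ 14 is true
Combine:
[1.2] NOT false = true
[1] true AND true AND true = true
[2.2] NOT true = false
[2] true AND false = false
[3.2] NOT false = true
[3] false AND true = false
[4.3] NOT true = false
[4] false AND true AND false = false
[5] false AND false AND false = false
[6.1] NOT true = false
[6] false AND true = false
[root] true OR false OR false OR false OR false OR false = true
Overall: true → enrolled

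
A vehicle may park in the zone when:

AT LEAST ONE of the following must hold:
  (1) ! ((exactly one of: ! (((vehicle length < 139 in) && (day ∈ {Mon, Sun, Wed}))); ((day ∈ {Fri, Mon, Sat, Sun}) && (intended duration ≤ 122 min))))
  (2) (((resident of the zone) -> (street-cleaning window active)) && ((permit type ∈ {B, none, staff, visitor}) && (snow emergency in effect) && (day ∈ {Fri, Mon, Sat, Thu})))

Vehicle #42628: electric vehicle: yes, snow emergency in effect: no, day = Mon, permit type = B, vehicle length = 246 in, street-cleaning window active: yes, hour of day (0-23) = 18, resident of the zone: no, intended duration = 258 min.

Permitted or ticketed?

Ticketed

Atomic conditions:
  vehicle length < 139 in: 246 < 139 is false
  day ∈ {Mon, Sun, Wed}: Mon is in the set → true
  day ∈ {Fri, Mon, Sat, Sun}: Mon is in the set → true
  intended duration ≤ 122 min: 258 ≤ 122 is false
  resident of the zone: no → false
  street-cleaning window active: yes → true
  permit type ∈ {B, none, staff, visitor}: B is in the set → true
  snow emergency in effect: no → false
  day ∈ {Fri, Mon, Sat, Thu}: Mon is in the set → true
Combine:
[1.1.1.1] false AND true = false
[1.1.1] NOT false = true
[1.1.2] true AND false = false
[1.1] exactly-one(true, false) = true
[1] NOT true = false
[2.1] false → true (antecedent false ⇒ implication holds) = true
[2.2] true AND false AND true = false
[2] true AND false = false
[root] false OR false = false
Overall: false → ticketed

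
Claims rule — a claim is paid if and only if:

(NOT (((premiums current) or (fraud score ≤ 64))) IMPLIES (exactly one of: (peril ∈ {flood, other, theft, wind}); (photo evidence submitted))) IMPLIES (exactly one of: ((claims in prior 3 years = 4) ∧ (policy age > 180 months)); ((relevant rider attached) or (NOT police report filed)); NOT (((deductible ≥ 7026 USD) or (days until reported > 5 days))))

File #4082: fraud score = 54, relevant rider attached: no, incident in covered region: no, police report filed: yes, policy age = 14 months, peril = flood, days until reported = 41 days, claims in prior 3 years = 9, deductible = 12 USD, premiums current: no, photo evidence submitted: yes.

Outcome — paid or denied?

Denied

Atomic conditions:
  premiums current: no → false
  fraud score ≤ 64: 54 ≤ 64 is true
  peril ∈ {flood, other, theft, wind}: flood is in the set → true
  photo evidence submitted: yes → true
  claims in prior 3 years = 4: 9 == 4 is false
  policy age > 180 months: 14 > 180 is false
  relevant rider attached: no → false
  NOT police report filed: yes → false
  deductible ≥ 7026 USD: 12 ≥ 7026 is false
  days until reported > 5 days: 41 > 5 is true
Combine:
[1.1.1] false OR true = true
[1.1] NOT true = false
[1.2] exactly-one(true, true) = false
[1] false → false (antecedent false ⇒ implication holds) = true
[2.1] false AND false = false
[2.2] false OR false = false
[2.3.1] false OR true = true
[2.3] NOT true = false
[2] exactly-one(false, false, false) = false
[root] true → false = false
Overall: false → denied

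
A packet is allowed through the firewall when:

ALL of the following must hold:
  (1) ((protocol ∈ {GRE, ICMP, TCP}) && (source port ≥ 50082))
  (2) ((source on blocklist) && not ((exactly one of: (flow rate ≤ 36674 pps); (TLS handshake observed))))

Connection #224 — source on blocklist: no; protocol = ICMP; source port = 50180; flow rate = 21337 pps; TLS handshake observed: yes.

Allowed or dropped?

Dropped

Atomic conditions:
  protocol ∈ {GRE, ICMP, TCP}: ICMP is in the set → true
  source port ≥ 50082: 50180 ≥ 50082 is true
  source on blocklist: no → false
  flow rate ≤ 36674 pps: 21337 ≤ 36674 is true
  TLS handshake observed: yes → true
Combine:
[1] true AND true = true
[2.2.1] exactly-one(true, true) = false
[2.2] NOT false = true
[2] false AND true = false
[root] true AND false = false
Overall: false → dropped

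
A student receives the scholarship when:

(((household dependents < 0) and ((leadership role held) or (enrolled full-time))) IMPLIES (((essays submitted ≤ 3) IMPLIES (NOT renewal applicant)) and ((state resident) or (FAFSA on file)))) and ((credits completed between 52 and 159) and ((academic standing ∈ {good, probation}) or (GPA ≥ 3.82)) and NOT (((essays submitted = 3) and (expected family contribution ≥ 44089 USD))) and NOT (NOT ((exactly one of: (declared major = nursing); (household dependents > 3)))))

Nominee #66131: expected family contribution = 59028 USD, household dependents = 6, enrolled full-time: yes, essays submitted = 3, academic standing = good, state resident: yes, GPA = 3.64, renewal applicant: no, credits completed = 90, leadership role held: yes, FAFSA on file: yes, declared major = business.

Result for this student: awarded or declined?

Atomic conditions:
  household dependents < 0: 6 < 0 is false
  leadership role held: yes → true
  enrolled full-time: yes → true
  essays submitted ≤ 3: 3 ≤ 3 is true
  NOT renewal applicant: no → true
  state resident: yes → true
  FAFSA on file: yes → true
  credits completed between 52 and 159: 90 in [52, 159] is true
  academic standing ∈ {good, probation}: good is in the set → true
  GPA ≥ 3.82: 3.64 ≥ 3.82 is false
  essays submitted = 3: 3 == 3 is true
  expected family contribution ≥ 44089 USD: 59028 ≥ 44089 is true
  declared major = nursing: business == nursing is false
  household dependents > 3: 6 > 3 is true
Combine:
[1.1.2] true OR true = true
[1.1] false AND true = false
[1.2.1] true → true = true
[1.2.2] true OR true = true
[1.2] true AND true = true
[1] false → true (antecedent false ⇒ implication holds) = true
[2.2] true OR false = true
[2.3.1] true AND true = true
[2.3] NOT true = false
[2.4.1.1] exactly-one(false, true) = true
[2.4.1] NOT true = false
[2.4] NOT false = true
[2] true AND true AND false AND true = false
[root] true AND false = false
Overall: false → declined

Declined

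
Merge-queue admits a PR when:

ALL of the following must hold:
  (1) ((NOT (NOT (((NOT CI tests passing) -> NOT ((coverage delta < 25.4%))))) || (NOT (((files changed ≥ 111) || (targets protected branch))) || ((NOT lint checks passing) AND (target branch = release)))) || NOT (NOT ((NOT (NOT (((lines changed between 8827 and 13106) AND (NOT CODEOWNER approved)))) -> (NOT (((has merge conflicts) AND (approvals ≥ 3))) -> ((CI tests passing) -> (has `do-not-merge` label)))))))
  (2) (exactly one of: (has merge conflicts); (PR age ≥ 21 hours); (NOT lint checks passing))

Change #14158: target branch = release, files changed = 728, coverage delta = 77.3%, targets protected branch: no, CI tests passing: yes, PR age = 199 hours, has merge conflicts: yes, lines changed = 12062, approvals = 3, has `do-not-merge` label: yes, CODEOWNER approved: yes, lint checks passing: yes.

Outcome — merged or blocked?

Atomic conditions:
  NOT CI tests passing: yes → false
  coverage delta < 25.4%: 77.3 < 25.4 is false
  files changed ≥ 111: 728 ≥ 111 is true
  targets protected branch: no → false
  NOT lint checks passing: yes → false
  target branch = release: release == release is true
  lines changed between 8827 and 13106: 12062 in [8827, 13106] is true
  NOT CODEOWNER approved: yes → false
  has merge conflicts: yes → true
  approvals ≥ 3: 3 ≥ 3 is true
  CI tests passing: yes → true
  has `do-not-merge` label: yes → true
  PR age ≥ 21 hours: 199 ≥ 21 is true
Combine:
[1.1.1.1.1.2] NOT false = true
[1.1.1.1.1] false → true (antecedent false ⇒ implication holds) = true
[1.1.1.1] NOT true = false
[1.1.1] NOT false = true
[1.1.2.1.1] true OR false = true
[1.1.2.1] NOT true = false
[1.1.2.2] false AND true = false
[1.1.2] false OR false = false
[1.1] true OR false = true
[1.2.1.1.1.1.1] true AND false = false
[1.2.1.1.1.1] NOT false = true
[1.2.1.1.1] NOT true = false
[1.2.1.1.2.1.1] true AND true = true
[1.2.1.1.2.1] NOT true = false
[1.2.1.1.2.2] true → true = true
[1.2.1.1.2] false → true (antecedent false ⇒ implication holds) = true
[1.2.1.1] false → true (antecedent false ⇒ implication holds) = true
[1.2.1] NOT true = false
[1.2] NOT false = true
[1] true OR true = true
[2] exactly-one(true, true, false) = false
[root] true AND false = false
Overall: false → blocked

Blocked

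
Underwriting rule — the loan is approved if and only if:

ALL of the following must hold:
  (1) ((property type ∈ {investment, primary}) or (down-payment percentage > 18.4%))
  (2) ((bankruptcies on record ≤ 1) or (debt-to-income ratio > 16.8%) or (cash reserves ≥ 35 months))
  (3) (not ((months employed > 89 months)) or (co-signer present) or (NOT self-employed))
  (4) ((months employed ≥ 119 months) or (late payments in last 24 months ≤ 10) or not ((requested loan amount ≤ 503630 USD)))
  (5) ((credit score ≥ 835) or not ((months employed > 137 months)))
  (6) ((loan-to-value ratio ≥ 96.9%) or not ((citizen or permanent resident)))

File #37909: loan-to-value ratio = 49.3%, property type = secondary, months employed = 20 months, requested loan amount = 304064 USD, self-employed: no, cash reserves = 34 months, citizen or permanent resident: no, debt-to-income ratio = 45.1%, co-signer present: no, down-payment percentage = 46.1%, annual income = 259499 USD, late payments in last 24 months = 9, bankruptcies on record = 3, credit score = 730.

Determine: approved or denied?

Atomic conditions:
  property type ∈ {investment, primary}: secondary is not in the set → false
  down-payment percentage > 18.4%: 46.1 > 18.4 is true
  bankruptcies on record ≤ 1: 3 ≤ 1 is false
  debt-to-income ratio > 16.8%: 45.1 > 16.8 is true
  cash reserves ≥ 35 months: 34 ≥ 35 is false
  months employed > 89 months: 20 > 89 is false
  co-signer present: no → false
  NOT self-employed: no → true
  months employed ≥ 119 months: 20 ≥ 119 is false
  late payments in last 24 months ≤ 10: 9 ≤ 10 is true
  requested loan amount ≤ 503630 USD: 304064 ≤ 503630 is true
  credit score ≥ 835: 730 ≥ 835 is false
  months employed > 137 months: 20 > 137 is false
  loan-to-value ratio ≥ 96.9%: 49.3 ≥ 96.9 is false
  citizen or permanent resident: no → false
Combine:
[1] false OR true = true
[2] false OR true OR false = true
[3.1] NOT false = true
[3] true OR false OR true = true
[4.3] NOT true = false
[4] false OR true OR false = true
[5.2] NOT false = true
[5] false OR true = true
[6.2] NOT false = true
[6] false OR true = true
[root] true AND true AND true AND true AND true AND true = true
Overall: true → approved

Approved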